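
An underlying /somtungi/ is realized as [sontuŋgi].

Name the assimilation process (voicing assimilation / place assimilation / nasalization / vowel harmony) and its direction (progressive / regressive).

place assimilation, regressive

/m/→[n] /n/→[ŋ].
Each target copies a feature from the following segment, so the direction is regressive.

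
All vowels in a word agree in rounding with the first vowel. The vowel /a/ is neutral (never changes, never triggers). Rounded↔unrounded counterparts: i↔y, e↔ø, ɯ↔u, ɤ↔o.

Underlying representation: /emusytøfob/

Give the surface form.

[emɯsitefɤb]

/u/ harmonizes with /e/ ([-round]) → [ɯ]
/y/ harmonizes with /e/ ([-round]) → [i]
/ø/ harmonizes with /e/ ([-round]) → [e]
/o/ harmonizes with /e/ ([-round]) → [ɤ]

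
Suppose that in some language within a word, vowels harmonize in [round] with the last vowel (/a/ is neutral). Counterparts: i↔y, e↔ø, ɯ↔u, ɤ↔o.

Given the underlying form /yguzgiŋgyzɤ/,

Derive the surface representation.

/y/ harmonizes with /ɤ/ ([-round]) → [i]
/u/ harmonizes with /ɤ/ ([-round]) → [ɯ]
/y/ harmonizes with /ɤ/ ([-round]) → [i]

[igɯzgiŋgizɤ]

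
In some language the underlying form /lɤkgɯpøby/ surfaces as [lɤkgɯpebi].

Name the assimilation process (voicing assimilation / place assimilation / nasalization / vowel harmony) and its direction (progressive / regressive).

/ø/→[e] /y/→[i].
Vowels agree with the first vowel, so the harmony is progressive.

vowel harmony, progressive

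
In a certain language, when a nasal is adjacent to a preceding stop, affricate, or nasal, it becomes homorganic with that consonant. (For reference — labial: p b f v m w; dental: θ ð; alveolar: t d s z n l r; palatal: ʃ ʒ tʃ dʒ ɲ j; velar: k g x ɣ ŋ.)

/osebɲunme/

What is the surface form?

[osebmunne]

/ɲ/ after /b/ (labial) → [m]
/m/ after /n/ (alveolar) → [n]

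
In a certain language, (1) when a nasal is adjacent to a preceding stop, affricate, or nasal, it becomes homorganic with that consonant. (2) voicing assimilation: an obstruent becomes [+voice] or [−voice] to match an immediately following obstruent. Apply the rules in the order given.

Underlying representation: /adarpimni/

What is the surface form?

Rule 1: /n/ after /m/ (labial) → [m]
After rule 1: adarpimmi
Rule 2: no segment meets the rule's conditions; no change.

[adarpimmi]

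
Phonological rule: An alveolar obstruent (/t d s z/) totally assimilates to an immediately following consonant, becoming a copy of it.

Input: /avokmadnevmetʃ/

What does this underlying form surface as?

/d/ before /n/ → [n] (total assimilation)

[avokmannevmetʃ]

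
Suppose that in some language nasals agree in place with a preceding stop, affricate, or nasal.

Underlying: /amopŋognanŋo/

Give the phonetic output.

[amopmogŋanno]

/ŋ/ after /p/ (labial) → [m]
/n/ after /g/ (velar) → [ŋ]
/ŋ/ after /n/ (alveolar) → [n]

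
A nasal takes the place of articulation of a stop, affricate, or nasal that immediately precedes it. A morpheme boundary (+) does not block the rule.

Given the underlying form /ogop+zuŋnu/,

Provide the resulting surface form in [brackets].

/n/ after /ŋ/ (velar) → [ŋ]

[ogop+zuŋŋu]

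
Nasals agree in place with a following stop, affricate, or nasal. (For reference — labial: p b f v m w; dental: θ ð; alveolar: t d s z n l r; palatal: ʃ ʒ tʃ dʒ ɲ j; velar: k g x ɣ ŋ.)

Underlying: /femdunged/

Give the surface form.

/m/ before /d/ (alveolar) → [n]
/n/ before /g/ (velar) → [ŋ]

[fenduŋged]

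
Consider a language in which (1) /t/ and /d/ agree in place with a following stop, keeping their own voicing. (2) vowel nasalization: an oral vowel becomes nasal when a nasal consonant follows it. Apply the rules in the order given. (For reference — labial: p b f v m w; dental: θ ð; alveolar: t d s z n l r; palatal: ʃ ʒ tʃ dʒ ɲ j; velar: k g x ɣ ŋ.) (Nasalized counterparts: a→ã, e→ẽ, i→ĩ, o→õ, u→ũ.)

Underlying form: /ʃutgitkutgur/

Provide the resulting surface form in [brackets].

[ʃukgikkukgur]

Rule 1: /t/ before /g/ (velar) → [k]
Rule 1: /t/ before /k/ (velar) → [k]
Rule 1: /t/ before /g/ (velar) → [k]
After rule 1: ʃukgikkukgur
Rule 2: no segment meets the rule's conditions; no change.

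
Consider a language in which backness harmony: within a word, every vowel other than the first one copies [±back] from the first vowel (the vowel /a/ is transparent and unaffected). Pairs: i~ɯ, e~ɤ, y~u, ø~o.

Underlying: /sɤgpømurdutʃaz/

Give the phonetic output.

[sɤgpomurdutʃaz]

/ø/ harmonizes with /ɤ/ ([+back]) → [o]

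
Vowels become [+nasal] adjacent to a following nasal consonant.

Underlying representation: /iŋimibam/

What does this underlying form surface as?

/i/ before nasal /ŋ/ → [ĩ]
/i/ before nasal /m/ → [ĩ]
/a/ before nasal /m/ → [ã]

[ĩŋĩmibãm]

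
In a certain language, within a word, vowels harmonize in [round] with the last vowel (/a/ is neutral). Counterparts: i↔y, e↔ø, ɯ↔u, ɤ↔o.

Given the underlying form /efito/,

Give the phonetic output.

/e/ harmonizes with /o/ ([+round]) → [ø]
/i/ harmonizes with /o/ ([+round]) → [y]

[øfyto]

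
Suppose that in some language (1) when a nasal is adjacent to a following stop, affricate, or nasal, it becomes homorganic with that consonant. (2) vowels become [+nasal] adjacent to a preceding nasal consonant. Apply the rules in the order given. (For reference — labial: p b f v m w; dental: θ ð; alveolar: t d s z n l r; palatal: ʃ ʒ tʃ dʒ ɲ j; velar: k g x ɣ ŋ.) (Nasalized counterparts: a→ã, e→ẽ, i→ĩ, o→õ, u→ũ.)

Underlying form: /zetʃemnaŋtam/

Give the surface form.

Rule 1: /m/ before /n/ (alveolar) → [n]
Rule 1: /ŋ/ before /t/ (alveolar) → [n]
After rule 1: zetʃennantam
Rule 2: /a/ after nasal /n/ → [ã]

[zetʃennãntam]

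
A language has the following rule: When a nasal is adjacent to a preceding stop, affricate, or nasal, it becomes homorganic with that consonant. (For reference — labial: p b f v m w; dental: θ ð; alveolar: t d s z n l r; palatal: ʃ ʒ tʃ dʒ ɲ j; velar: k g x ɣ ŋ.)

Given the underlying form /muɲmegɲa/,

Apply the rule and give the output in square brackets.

[muɲɲegŋa]

/m/ after /ɲ/ (palatal) → [ɲ]
/ɲ/ after /g/ (velar) → [ŋ]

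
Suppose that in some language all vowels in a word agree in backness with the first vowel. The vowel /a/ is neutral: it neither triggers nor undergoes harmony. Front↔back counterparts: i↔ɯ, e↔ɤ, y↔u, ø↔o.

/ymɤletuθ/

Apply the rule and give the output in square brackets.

/ɤ/ harmonizes with /y/ ([-back]) → [e]
/u/ harmonizes with /y/ ([-back]) → [y]

[ymeletyθ]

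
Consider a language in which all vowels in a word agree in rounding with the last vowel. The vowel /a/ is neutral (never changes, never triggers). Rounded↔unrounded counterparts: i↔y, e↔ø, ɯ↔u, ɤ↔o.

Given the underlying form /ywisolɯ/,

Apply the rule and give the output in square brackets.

/y/ harmonizes with /ɯ/ ([-round]) → [i]
/o/ harmonizes with /ɯ/ ([-round]) → [ɤ]

[iwisɤlɯ]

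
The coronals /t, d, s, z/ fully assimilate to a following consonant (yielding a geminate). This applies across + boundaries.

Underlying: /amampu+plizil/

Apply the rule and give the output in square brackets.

[amampu+plizil]

no segment meets the rule's conditions; no change.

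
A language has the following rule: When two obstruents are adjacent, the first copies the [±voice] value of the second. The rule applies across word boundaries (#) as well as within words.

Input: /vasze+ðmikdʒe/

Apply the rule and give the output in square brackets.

[vazze+ðmigdʒe]

/s/ before /z/ (voiced) → [z]
/k/ before /dʒ/ (voiced) → [g]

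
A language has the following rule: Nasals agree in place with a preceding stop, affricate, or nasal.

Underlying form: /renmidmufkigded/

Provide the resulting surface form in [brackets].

/m/ after /n/ (alveolar) → [n]
/m/ after /d/ (alveolar) → [n]

[rennidnufkigded]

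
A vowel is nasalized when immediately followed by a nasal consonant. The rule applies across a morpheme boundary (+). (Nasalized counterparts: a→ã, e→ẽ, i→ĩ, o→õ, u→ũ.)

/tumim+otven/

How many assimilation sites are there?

3

/u/ before nasal /m/ → [ũ]
/i/ before nasal /m/ → [ĩ]
/e/ before nasal /n/ → [ẽ]
3 segments change.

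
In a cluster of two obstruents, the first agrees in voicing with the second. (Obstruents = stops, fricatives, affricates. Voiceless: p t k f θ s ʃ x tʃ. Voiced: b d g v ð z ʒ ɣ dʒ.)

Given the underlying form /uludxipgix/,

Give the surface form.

/d/ before /x/ (voiceless) → [t]
/p/ before /g/ (voiced) → [b]

[ulutxibgix]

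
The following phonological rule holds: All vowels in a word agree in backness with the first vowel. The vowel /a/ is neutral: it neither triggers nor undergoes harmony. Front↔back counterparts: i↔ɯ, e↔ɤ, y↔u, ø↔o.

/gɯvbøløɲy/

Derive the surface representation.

[gɯvboloɲu]

/ø/ harmonizes with /ɯ/ ([+back]) → [o]
/ø/ harmonizes with /ɯ/ ([+back]) → [o]
/y/ harmonizes with /ɯ/ ([+back]) → [u]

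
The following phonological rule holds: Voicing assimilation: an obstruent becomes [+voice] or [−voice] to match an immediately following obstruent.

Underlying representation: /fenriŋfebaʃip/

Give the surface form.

[fenriŋfebaʃip]

no segment meets the rule's conditions; no change.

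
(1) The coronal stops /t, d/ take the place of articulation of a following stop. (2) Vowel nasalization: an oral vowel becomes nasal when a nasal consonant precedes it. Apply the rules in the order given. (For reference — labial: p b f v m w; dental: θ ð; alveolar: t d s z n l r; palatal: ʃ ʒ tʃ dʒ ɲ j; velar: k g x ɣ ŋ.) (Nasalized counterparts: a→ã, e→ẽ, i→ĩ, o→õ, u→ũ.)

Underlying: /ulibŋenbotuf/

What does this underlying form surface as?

[ulibŋẽnbotuf]

Rule 1: no segment meets the rule's conditions; no change.
After rule 1: ulibŋenbotuf
Rule 2: /e/ after nasal /ŋ/ → [ẽ]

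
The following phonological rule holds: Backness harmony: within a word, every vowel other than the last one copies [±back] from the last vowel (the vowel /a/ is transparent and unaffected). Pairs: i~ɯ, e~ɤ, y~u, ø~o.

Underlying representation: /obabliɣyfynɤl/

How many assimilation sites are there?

3

/i/ harmonizes with /ɤ/ ([+back]) → [ɯ]
/y/ harmonizes with /ɤ/ ([+back]) → [u]
/y/ harmonizes with /ɤ/ ([+back]) → [u]
3 segments change.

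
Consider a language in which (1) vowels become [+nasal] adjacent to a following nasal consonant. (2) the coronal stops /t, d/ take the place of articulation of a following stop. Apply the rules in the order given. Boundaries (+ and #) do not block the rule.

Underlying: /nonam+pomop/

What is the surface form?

Rule 1: /o/ before nasal /n/ → [õ]
Rule 1: /a/ before nasal /m/ → [ã]
Rule 1: /o/ before nasal /m/ → [õ]
After rule 1: nõnãm+põmop
Rule 2: no segment meets the rule's conditions; no change.

[nõnãm+põmop]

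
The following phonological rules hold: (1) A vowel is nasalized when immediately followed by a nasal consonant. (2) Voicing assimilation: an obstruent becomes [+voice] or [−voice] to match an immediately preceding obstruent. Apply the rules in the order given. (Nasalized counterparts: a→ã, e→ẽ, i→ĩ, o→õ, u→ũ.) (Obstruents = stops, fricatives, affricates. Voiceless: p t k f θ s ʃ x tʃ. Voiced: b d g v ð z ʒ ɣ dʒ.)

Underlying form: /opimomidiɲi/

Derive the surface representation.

[opĩmõmidĩɲi]

Rule 1: /i/ before nasal /m/ → [ĩ]
Rule 1: /o/ before nasal /m/ → [õ]
Rule 1: /i/ before nasal /ɲ/ → [ĩ]
After rule 1: opĩmõmidĩɲi
Rule 2: no segment meets the rule's conditions; no change.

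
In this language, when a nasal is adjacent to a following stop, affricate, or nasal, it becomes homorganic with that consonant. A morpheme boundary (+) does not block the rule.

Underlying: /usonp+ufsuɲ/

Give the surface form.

[usomp+ufsuɲ]

/n/ before /p/ (labial) → [m]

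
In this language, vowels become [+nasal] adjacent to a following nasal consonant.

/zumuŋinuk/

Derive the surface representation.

/u/ before nasal /m/ → [ũ]
/u/ before nasal /ŋ/ → [ũ]
/i/ before nasal /n/ → [ĩ]

[zũmũŋĩnuk]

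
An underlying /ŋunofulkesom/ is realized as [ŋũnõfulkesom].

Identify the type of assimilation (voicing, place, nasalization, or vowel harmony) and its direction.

nasalization, progressive

/u/→[ũ] /o/→[õ].
Each target copies a feature from the preceding segment, so the direction is progressive.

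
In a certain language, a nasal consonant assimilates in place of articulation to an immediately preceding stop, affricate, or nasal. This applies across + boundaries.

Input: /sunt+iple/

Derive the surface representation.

no segment meets the rule's conditions; no change.

[sunt+iple]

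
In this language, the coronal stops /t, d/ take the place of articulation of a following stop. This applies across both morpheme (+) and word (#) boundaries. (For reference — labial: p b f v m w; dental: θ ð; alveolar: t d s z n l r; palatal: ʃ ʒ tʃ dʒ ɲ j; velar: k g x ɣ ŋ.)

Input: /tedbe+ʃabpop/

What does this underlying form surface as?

/d/ before /b/ (labial) → [b]

[tebbe+ʃabpop]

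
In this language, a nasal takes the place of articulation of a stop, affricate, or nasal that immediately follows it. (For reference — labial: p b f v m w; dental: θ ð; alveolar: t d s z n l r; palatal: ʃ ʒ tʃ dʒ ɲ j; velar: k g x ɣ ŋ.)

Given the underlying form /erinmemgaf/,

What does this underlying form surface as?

/n/ before /m/ (labial) → [m]
/m/ before /g/ (velar) → [ŋ]

[erimmeŋgaf]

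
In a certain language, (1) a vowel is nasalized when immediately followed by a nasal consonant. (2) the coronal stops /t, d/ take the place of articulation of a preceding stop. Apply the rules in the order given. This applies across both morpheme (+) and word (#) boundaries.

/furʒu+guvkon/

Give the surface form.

[furʒu+guvkõn]

Rule 1: /o/ before nasal /n/ → [õ]
After rule 1: furʒu+guvkõn
Rule 2: no segment meets the rule's conditions; no change.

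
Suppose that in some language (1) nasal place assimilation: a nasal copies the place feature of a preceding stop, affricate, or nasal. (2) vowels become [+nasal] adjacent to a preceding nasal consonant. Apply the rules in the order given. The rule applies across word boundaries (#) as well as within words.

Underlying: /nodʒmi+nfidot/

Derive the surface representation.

Rule 1: /m/ after /dʒ/ (palatal) → [ɲ]
After rule 1: nodʒɲi+nfidot
Rule 2: /o/ after nasal /n/ → [õ]
Rule 2: /i/ after nasal /ɲ/ → [ĩ]

[nõdʒɲĩ+nfidot]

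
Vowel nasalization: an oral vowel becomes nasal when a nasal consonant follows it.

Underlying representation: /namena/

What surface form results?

/a/ before nasal /m/ → [ã]
/e/ before nasal /n/ → [ẽ]

[nãmẽna]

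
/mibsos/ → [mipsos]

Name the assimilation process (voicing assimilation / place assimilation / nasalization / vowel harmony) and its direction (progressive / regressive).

/b/→[p].
Each target copies a feature from the following segment, so the direction is regressive.

voicing assimilation, regressive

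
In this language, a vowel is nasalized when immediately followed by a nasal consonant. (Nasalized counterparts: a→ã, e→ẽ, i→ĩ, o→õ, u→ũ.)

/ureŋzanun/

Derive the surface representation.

[urẽŋzãnũn]

/e/ before nasal /ŋ/ → [ẽ]
/a/ before nasal /n/ → [ã]
/u/ before nasal /n/ → [ũ]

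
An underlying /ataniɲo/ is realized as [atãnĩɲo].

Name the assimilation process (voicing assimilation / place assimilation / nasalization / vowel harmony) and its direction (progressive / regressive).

nasalization, regressive

/a/→[ã] /i/→[ĩ].
Each target copies a feature from the following segment, so the direction is regressive.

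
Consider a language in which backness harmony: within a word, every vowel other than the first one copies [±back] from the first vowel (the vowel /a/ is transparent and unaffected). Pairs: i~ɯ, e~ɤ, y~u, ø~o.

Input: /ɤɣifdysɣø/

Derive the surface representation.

/i/ harmonizes with /ɤ/ ([+back]) → [ɯ]
/y/ harmonizes with /ɤ/ ([+back]) → [u]
/ø/ harmonizes with /ɤ/ ([+back]) → [o]

[ɤɣɯfdusɣo]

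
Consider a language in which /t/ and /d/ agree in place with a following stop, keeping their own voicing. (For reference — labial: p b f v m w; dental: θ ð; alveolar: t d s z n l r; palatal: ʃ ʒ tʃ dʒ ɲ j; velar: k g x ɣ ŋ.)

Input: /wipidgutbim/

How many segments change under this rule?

2

/d/ before /g/ (velar) → [g]
/t/ before /b/ (labial) → [p]
2 segments change.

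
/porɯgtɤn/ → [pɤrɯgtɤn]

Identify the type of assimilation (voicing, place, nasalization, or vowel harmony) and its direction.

vowel harmony, regressive

/o/→[ɤ].
Vowels agree with the last vowel, so the harmony is regressive.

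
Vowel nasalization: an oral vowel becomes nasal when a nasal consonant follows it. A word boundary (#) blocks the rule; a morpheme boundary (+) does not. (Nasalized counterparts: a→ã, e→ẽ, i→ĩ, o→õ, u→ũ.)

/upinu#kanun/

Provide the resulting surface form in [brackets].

[upĩnu#kãnũn]

/i/ before nasal /n/ → [ĩ]
/a/ before nasal /n/ → [ã]
/u/ before nasal /n/ → [ũ]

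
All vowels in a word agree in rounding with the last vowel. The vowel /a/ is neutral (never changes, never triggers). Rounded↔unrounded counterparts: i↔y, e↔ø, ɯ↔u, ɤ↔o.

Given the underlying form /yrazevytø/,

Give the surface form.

/e/ harmonizes with /ø/ ([+round]) → [ø]

[yrazøvytø]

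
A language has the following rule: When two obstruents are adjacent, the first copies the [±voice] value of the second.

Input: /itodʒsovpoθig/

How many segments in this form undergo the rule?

2

/dʒ/ before /s/ (voiceless) → [tʃ]
/v/ before /p/ (voiceless) → [f]
2 segments change.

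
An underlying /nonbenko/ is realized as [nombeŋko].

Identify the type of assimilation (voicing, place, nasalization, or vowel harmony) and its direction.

place assimilation, regressive

/n/→[m] /n/→[ŋ].
Each target copies a feature from the following segment, so the direction is regressive.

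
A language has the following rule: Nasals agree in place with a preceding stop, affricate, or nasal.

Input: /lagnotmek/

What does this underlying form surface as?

[lagŋotnek]

/n/ after /g/ (velar) → [ŋ]
/m/ after /t/ (alveolar) → [n]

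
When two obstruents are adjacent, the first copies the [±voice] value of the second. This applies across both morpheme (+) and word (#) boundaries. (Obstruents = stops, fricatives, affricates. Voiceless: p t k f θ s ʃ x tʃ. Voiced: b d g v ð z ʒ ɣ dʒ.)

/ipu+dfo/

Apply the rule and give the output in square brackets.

/d/ before /f/ (voiceless) → [t]

[ipu+tfo]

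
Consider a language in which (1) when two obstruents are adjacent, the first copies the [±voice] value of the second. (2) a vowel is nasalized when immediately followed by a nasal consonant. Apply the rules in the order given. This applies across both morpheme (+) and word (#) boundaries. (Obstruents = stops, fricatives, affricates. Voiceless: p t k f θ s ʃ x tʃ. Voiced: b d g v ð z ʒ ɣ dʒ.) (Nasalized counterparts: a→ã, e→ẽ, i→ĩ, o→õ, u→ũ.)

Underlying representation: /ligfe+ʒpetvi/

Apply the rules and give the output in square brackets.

[likfe+ʃpedvi]

Rule 1: /g/ before /f/ (voiceless) → [k]
Rule 1: /ʒ/ before /p/ (voiceless) → [ʃ]
Rule 1: /t/ before /v/ (voiced) → [d]
After rule 1: likfe+ʃpedvi
Rule 2: no segment meets the rule's conditions; no change.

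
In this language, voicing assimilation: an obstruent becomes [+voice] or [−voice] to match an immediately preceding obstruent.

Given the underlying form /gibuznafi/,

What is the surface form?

[gibuznafi]

no segment meets the rule's conditions; no change.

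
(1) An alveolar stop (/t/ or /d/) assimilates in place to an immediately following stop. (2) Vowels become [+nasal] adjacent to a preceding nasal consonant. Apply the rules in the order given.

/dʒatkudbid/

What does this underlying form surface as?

[dʒakkubbid]

Rule 1: /t/ before /k/ (velar) → [k]
Rule 1: /d/ before /b/ (labial) → [b]
After rule 1: dʒakkubbid
Rule 2: no segment meets the rule's conditions; no change.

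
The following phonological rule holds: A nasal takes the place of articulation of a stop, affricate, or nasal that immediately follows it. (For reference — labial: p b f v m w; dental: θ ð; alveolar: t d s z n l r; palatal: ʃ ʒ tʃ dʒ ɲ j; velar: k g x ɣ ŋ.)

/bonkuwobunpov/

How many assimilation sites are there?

/n/ before /k/ (velar) → [ŋ]
/n/ before /p/ (labial) → [m]
2 segments change.

2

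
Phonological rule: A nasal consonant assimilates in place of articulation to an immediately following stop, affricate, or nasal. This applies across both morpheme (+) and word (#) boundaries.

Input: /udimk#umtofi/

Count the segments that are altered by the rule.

2

/m/ before /k/ (velar) → [ŋ]
/m/ before /t/ (alveolar) → [n]
2 segments change.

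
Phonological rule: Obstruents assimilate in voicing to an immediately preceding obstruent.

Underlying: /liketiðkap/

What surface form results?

[liketiðgap]

/k/ after /ð/ (voiced) → [g]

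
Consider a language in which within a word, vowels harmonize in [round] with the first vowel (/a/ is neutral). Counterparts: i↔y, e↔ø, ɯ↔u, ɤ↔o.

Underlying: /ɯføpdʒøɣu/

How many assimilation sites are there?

/ø/ harmonizes with /ɯ/ ([-round]) → [e]
/ø/ harmonizes with /ɯ/ ([-round]) → [e]
/u/ harmonizes with /ɯ/ ([-round]) → [ɯ]
3 segments change.

3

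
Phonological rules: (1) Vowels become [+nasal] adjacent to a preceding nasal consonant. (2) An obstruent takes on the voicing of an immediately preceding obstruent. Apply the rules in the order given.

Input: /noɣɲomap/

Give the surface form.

Rule 1: /o/ after nasal /n/ → [õ]
Rule 1: /o/ after nasal /ɲ/ → [õ]
Rule 1: /a/ after nasal /m/ → [ã]
After rule 1: nõɣɲõmãp
Rule 2: no segment meets the rule's conditions; no change.

[nõɣɲõmãp]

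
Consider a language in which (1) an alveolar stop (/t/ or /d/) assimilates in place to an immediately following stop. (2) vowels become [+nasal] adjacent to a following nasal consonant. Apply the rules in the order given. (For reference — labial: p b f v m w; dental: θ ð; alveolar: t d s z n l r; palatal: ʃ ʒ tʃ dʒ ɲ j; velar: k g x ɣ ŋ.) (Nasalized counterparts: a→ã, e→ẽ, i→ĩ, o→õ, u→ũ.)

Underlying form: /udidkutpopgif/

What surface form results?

Rule 1: /d/ before /k/ (velar) → [g]
Rule 1: /t/ before /p/ (labial) → [p]
After rule 1: udigkuppopgif
Rule 2: no segment meets the rule's conditions; no change.

[udigkuppopgif]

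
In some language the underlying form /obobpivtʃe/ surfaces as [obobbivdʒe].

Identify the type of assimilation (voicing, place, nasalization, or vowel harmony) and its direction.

voicing assimilation, progressive

/p/→[b] /tʃ/→[dʒ].
Each target copies a feature from the preceding segment, so the direction is progressive.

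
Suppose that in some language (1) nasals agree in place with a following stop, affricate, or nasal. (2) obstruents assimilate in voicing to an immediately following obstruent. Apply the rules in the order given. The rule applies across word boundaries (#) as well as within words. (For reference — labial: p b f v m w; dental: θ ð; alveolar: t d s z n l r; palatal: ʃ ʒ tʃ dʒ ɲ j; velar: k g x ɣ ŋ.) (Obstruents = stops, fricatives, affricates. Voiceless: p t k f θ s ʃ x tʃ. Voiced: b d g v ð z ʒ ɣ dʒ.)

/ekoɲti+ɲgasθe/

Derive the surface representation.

[ekonti+ŋgasθe]

Rule 1: /ɲ/ before /t/ (alveolar) → [n]
Rule 1: /ɲ/ before /g/ (velar) → [ŋ]
After rule 1: ekonti+ŋgasθe
Rule 2: no segment meets the rule's conditions; no change.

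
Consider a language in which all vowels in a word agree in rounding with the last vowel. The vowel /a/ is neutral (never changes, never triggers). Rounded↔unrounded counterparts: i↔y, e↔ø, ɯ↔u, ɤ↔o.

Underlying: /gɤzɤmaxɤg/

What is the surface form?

[gɤzɤmaxɤg]

no segment meets the rule's conditions; no change.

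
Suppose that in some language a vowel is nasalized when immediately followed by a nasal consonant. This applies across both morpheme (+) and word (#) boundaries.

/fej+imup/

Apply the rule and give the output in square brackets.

/i/ before nasal /m/ → [ĩ]

[fej+ĩmup]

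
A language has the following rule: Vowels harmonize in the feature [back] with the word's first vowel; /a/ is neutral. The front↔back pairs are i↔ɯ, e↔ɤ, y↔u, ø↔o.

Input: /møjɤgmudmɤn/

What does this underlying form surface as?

[møjegmydmen]

/ɤ/ harmonizes with /ø/ ([-back]) → [e]
/u/ harmonizes with /ø/ ([-back]) → [y]
/ɤ/ harmonizes with /ø/ ([-back]) → [e]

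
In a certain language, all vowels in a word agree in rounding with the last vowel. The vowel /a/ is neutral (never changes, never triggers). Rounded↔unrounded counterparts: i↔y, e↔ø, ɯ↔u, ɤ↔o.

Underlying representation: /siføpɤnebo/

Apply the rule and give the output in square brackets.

/i/ harmonizes with /o/ ([+round]) → [y]
/ɤ/ harmonizes with /o/ ([+round]) → [o]
/e/ harmonizes with /o/ ([+round]) → [ø]

[syføponøbo]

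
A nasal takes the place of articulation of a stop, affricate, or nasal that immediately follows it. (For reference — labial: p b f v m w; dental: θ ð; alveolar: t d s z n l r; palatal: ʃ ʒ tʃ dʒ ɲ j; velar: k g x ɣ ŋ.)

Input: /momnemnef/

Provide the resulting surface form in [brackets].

[monnennef]

/m/ before /n/ (alveolar) → [n]
/m/ before /n/ (alveolar) → [n]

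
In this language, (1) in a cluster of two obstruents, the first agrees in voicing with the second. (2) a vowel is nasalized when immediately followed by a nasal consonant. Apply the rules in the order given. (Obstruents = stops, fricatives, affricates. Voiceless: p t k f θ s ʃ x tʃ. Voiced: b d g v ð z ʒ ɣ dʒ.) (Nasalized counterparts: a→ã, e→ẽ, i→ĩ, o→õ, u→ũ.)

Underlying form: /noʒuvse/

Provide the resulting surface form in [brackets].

[noʒufse]

Rule 1: /v/ before /s/ (voiceless) → [f]
After rule 1: noʒufse
Rule 2: no segment meets the rule's conditions; no change.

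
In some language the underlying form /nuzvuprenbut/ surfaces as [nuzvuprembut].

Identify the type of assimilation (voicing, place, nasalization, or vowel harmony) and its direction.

place assimilation, regressive

/n/→[m].
Each target copies a feature from the following segment, so the direction is regressive.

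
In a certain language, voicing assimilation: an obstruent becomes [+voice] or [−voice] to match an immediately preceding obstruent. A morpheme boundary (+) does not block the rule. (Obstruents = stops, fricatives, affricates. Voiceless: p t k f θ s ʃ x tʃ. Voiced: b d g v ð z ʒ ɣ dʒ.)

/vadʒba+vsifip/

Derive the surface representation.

/s/ after /v/ (voiced) → [z]

[vadʒba+vzifip]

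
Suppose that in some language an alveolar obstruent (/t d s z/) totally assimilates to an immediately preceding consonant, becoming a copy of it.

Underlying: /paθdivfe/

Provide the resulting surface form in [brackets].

/d/ after /θ/ → [θ] (total assimilation)

[paθθivfe]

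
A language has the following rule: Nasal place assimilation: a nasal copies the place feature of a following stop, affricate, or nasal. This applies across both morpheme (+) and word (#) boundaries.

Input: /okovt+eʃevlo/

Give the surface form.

[okovt+eʃevlo]

no segment meets the rule's conditions; no change.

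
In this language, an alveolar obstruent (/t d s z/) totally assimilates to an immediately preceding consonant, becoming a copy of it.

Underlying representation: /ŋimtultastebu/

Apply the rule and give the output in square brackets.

/t/ after /m/ → [m] (total assimilation)
/t/ after /l/ → [l] (total assimilation)
/t/ after /s/ → [s] (total assimilation)

[ŋimmullassebu]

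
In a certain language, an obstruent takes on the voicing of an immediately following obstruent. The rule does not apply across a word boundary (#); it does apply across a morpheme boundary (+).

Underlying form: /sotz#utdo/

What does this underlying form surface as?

[sodz#uddo]

/t/ before /z/ (voiced) → [d]
/t/ before /d/ (voiced) → [d]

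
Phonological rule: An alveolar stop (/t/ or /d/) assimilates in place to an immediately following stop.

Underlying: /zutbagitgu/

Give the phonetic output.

[zupbagikgu]

/t/ before /b/ (labial) → [p]
/t/ before /g/ (velar) → [k]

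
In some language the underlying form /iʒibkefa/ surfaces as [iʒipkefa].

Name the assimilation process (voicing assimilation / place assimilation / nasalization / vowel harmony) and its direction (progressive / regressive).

voicing assimilation, regressive

/b/→[p].
Each target copies a feature from the following segment, so the direction is regressive.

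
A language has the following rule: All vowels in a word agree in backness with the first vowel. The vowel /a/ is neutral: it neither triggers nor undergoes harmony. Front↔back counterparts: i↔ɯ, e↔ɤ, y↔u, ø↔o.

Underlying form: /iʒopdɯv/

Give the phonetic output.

[iʒøpdiv]

/o/ harmonizes with /i/ ([-back]) → [ø]
/ɯ/ harmonizes with /i/ ([-back]) → [i]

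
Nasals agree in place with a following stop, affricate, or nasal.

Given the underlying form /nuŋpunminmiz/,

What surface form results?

/ŋ/ before /p/ (labial) → [m]
/n/ before /m/ (labial) → [m]
/n/ before /m/ (labial) → [m]

[numpummimmiz]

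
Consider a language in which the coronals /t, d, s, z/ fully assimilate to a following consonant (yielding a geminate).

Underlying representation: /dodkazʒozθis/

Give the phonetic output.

[dokkaʒʒoθθis]

/d/ before /k/ → [k] (total assimilation)
/z/ before /ʒ/ → [ʒ] (total assimilation)
/z/ before /θ/ → [θ] (total assimilation)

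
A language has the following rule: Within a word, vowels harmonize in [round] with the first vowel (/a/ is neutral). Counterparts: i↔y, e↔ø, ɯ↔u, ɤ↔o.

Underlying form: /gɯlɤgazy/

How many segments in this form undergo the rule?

/y/ harmonizes with /ɯ/ ([-round]) → [i]
1 segment changes.

1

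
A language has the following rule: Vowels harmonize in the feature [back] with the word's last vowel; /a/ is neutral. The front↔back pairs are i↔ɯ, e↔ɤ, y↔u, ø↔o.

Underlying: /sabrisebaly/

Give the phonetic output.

no segment meets the rule's conditions; no change.

[sabrisebaly]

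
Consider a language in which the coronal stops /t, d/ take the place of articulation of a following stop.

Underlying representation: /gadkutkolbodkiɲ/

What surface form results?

/d/ before /k/ (velar) → [g]
/t/ before /k/ (velar) → [k]
/d/ before /k/ (velar) → [g]

[gagkukkolbogkiɲ]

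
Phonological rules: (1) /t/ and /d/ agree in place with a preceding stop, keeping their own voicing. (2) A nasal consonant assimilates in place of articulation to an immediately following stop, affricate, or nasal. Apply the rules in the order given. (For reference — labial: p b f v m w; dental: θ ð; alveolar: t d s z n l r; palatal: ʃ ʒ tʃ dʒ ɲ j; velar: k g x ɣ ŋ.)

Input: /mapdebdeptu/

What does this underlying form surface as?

Rule 1: /d/ after /p/ (labial) → [b]
Rule 1: /d/ after /b/ (labial) → [b]
Rule 1: /t/ after /p/ (labial) → [p]
After rule 1: mapbebbeppu
Rule 2: no segment meets the rule's conditions; no change.

[mapbebbeppu]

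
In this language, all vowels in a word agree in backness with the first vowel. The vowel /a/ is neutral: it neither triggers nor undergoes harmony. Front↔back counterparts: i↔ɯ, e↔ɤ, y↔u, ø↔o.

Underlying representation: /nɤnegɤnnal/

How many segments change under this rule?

/e/ harmonizes with /ɤ/ ([+back]) → [ɤ]
1 segment changes.

1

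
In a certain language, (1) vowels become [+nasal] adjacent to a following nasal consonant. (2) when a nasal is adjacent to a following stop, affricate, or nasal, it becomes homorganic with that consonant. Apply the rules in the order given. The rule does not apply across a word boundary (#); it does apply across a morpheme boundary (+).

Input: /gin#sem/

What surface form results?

Rule 1: /i/ before nasal /n/ → [ĩ]
Rule 1: /e/ before nasal /m/ → [ẽ]
After rule 1: gĩn#sẽm
Rule 2: no segment meets the rule's conditions; no change.

[gĩn#sẽm]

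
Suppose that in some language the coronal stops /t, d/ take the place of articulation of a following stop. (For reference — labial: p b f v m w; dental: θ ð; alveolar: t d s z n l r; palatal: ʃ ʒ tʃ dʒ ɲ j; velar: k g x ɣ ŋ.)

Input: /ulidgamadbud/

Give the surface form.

/d/ before /g/ (velar) → [g]
/d/ before /b/ (labial) → [b]

[uliggamabbud]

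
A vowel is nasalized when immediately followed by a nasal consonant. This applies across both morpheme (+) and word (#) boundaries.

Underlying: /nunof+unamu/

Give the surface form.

/u/ before nasal /n/ → [ũ]
/u/ before nasal /n/ → [ũ]
/a/ before nasal /m/ → [ã]

[nũnof+ũnãmu]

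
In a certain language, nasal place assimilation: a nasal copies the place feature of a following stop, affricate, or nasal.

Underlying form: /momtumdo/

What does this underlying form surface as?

/m/ before /t/ (alveolar) → [n]
/m/ before /d/ (alveolar) → [n]

[montundo]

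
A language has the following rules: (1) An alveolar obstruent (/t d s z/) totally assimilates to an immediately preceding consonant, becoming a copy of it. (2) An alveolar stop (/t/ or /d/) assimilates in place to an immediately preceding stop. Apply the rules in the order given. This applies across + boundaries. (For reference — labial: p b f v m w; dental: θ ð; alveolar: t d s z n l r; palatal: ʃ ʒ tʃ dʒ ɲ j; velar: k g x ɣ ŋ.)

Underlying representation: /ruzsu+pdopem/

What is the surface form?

Rule 1: /s/ after /z/ → [z] (total assimilation)
Rule 1: /d/ after /p/ → [p] (total assimilation)
After rule 1: ruzzu+ppopem
Rule 2: no segment meets the rule's conditions; no change.

[ruzzu+ppopem]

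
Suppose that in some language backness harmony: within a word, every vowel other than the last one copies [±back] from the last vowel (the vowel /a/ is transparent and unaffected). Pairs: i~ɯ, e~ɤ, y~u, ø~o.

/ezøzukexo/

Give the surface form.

[ɤzozukɤxo]

/e/ harmonizes with /o/ ([+back]) → [ɤ]
/ø/ harmonizes with /o/ ([+back]) → [o]
/e/ harmonizes with /o/ ([+back]) → [ɤ]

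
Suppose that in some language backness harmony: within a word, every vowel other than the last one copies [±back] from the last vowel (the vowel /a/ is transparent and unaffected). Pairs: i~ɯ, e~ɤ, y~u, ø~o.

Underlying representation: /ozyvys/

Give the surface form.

[øzyvys]

/o/ harmonizes with /y/ ([-back]) → [ø]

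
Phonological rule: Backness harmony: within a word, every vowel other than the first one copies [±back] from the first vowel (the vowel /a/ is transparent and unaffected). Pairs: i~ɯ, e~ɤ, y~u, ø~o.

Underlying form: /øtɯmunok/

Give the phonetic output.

[øtimynøk]

/ɯ/ harmonizes with /ø/ ([-back]) → [i]
/u/ harmonizes with /ø/ ([-back]) → [y]
/o/ harmonizes with /ø/ ([-back]) → [ø]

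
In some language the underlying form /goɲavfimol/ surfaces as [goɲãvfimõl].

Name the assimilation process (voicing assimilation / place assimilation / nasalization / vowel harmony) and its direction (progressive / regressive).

nasalization, progressive

/a/→[ã] /o/→[õ].
Each target copies a feature from the preceding segment, so the direction is progressive.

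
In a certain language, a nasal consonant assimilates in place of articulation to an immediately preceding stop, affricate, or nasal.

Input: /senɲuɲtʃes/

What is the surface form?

/ɲ/ after /n/ (alveolar) → [n]

[sennuɲtʃes]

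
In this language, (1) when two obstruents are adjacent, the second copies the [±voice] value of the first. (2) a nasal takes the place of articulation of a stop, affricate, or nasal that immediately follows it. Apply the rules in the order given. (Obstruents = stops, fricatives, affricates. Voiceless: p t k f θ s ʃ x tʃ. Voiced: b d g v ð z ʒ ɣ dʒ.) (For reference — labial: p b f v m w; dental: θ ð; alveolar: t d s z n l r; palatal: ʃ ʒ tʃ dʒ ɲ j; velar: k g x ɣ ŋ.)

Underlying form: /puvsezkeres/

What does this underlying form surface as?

Rule 1: /s/ after /v/ (voiced) → [z]
Rule 1: /k/ after /z/ (voiced) → [g]
After rule 1: puvzezgeres
Rule 2: no segment meets the rule's conditions; no change.

[puvzezgeres]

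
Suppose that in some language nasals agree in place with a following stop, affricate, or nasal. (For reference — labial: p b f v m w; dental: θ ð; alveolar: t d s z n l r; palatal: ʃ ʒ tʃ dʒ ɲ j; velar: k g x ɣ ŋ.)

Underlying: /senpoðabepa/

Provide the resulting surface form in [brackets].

[sempoðabepa]

/n/ before /p/ (labial) → [m]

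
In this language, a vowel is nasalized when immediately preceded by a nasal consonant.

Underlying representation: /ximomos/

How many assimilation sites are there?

2

/o/ after nasal /m/ → [õ]
/o/ after nasal /m/ → [õ]
2 segments change.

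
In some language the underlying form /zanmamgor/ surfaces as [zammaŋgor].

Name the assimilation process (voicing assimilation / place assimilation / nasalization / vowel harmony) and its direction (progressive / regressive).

place assimilation, regressive

/n/→[m] /m/→[ŋ].
Each target copies a feature from the following segment, so the direction is regressive.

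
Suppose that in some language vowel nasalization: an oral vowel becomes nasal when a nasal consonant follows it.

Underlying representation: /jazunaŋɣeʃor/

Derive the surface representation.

/u/ before nasal /n/ → [ũ]
/a/ before nasal /ŋ/ → [ã]

[jazũnãŋɣeʃor]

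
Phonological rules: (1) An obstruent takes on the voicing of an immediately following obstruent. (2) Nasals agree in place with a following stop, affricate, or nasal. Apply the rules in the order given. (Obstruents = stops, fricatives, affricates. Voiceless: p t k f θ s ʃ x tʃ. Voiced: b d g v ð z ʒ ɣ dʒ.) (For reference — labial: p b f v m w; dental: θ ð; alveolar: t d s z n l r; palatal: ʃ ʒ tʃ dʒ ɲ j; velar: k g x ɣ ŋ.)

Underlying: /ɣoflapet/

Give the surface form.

Rule 1: no segment meets the rule's conditions; no change.
After rule 1: ɣoflapet
Rule 2: no segment meets the rule's conditions; no change.

[ɣoflapet]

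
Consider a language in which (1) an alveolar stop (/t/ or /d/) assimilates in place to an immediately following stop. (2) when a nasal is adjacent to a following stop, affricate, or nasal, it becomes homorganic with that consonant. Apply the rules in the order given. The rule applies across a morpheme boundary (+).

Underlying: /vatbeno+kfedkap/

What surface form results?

[vapbeno+kfegkap]

Rule 1: /t/ before /b/ (labial) → [p]
Rule 1: /d/ before /k/ (velar) → [g]
After rule 1: vapbeno+kfegkap
Rule 2: no segment meets the rule's conditions; no change.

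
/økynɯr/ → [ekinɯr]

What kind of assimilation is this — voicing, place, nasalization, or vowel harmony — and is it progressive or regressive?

/ø/→[e] /y/→[i].
Vowels agree with the last vowel, so the harmony is regressive.

vowel harmony, regressive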